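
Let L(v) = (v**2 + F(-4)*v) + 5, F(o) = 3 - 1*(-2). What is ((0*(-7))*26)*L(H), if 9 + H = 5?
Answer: 0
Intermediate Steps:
H = -4 (H = -9 + 5 = -4)
F(o) = 5 (F(o) = 3 + 2 = 5)
L(v) = 5 + v**2 + 5*v (L(v) = (v**2 + 5*v) + 5 = 5 + v**2 + 5*v)
((0*(-7))*26)*L(H) = ((0*(-7))*26)*(5 + (-4)**2 + 5*(-4)) = (0*26)*(5 + 16 - 20) = 0*1 = 0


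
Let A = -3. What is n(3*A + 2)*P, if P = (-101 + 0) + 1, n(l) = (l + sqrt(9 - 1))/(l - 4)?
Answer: -700/11 + 200*sqrt(2)/11 ≈ -37.923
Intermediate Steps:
n(l) = (l + 2*sqrt(2))/(-4 + l) (n(l) = (l + sqrt(8))/(-4 + l) = (l + 2*sqrt(2))/(-4 + l))
P = -100 (P = -101 + 1 = -100)
n(3*A + 2)*P = (((3*(-3) + 2) + 2*sqrt(2))/(-4 + (3*(-3) + 2)))*(-100) = (((-9 + 2) + 2*sqrt(2))/(-4 + (-9 + 2)))*(-100) = ((-7 + 2*sqrt(2))/(-4 - 7))*(-100) = ((-7 + 2*sqrt(2))/(-11))*(-100) = -(-7 + 2*sqrt(2))/11*(-100) = (7/11 - 2*sqrt(2)/11)*(-100) = -700/11 + 200*sqrt(2)/11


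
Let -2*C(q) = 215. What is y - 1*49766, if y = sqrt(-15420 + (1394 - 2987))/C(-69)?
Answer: -49766 - 2*I*sqrt(17013)/215 ≈ -49766.0 - 1.2133*I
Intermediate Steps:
C(q) = -215/2 (C(q) = -1/2*215 = -215/2)
y = -2*I*sqrt(17013)/215 (y = sqrt(-15420 + (1394 - 2987))/(-215/2) = sqrt(-15420 - 1593)*(-2/215) = sqrt(-17013)*(-2/215) = (I*sqrt(17013))*(-2/215) = -2*I*sqrt(17013)/215 ≈ -1.2133*I)
y - 1*49766 = -2*I*sqrt(17013)/215 - 1*49766 = -2*I*sqrt(17013)/215 - 49766 = -49766 - 2*I*sqrt(17013)/215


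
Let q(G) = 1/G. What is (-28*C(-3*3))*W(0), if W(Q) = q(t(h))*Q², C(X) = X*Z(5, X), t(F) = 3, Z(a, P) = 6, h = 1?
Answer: 0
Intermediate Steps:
C(X) = 6*X (C(X) = X*6 = 6*X)
W(Q) = Q²/3
(-28*C(-3*3))*W(0) = (-168*(-3*3))*((⅓)*0²) = (-168*(-9))*((⅓)*0) = -28*(-54)*0 = 1512*0 = 0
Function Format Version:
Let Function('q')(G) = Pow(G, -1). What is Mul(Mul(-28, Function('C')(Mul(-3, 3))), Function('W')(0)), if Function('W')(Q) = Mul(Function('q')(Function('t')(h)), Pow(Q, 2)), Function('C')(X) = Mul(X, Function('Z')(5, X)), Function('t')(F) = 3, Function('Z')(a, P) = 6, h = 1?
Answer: 0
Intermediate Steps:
Function('C')(X) = Mul(6, X) (Function('C')(X) = Mul(X, 6) = Mul(6, X))
Function('W')(Q) = Mul(Rational(1, 3), Pow(Q, 2)) (Function('W')(Q) = Mul(Pow(3, -1), Pow(Q, 2)) = Mul(Rational(1, 3), Pow(Q, 2)))
Mul(Mul(-28, Function('C')(Mul(-3, 3))), Function('W')(0)) = Mul(Mul(-28, Mul(6, Mul(-3, 3))), Mul(Rational(1, 3), Pow(0, 2))) = Mul(Mul(-28, Mul(6, -9)), Mul(Rational(1, 3), 0)) = Mul(Mul(-28, -54), 0) = Mul(1512, 0) = 0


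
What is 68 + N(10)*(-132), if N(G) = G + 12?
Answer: -2836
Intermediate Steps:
N(G) = 12 + G
68 + N(10)*(-132) = 68 + (12 + 10)*(-132) = 68 + 22*(-132) = 68 - 2904 = -2836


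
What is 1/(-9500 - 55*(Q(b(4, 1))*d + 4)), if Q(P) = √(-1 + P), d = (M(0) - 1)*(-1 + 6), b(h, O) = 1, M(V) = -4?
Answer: -1/9720 ≈ -0.00010288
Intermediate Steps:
d = -25 (d = (-4 - 1)*(-1 + 6) = -5*5 = -25)
1/(-9500 - 55*(Q(b(4, 1))*d + 4)) = 1/(-9500 - 55*(√(-1 + 1)*(-25) + 4)) = 1/(-9500 - 55*(√0*(-25) + 4)) = 1/(-9500 - 55*(0*(-25) + 4)) = 1/(-9500 - 55*(0 + 4)) = 1/(-9500 - 55*4) = 1/(-9500 - 220) = 1/(-9720) = -1/9720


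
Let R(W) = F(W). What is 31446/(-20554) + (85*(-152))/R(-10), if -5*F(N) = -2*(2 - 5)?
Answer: 331899931/30831 ≈ 10765.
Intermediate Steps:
F(N) = -6/5 (F(N) = -(-2)*(2 - 5)/5 = -(-2)*(-3)/5 = -⅕*6 = -6/5)
R(W) = -6/5
31446/(-20554) + (85*(-152))/R(-10) = 31446/(-20554) + (85*(-152))/(-6/5) = 31446*(-1/20554) - 12920*(-⅚) = -15723/10277 + 32300/3 = 331899931/30831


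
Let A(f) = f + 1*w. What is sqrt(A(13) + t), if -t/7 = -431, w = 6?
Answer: 2*sqrt(759) ≈ 55.100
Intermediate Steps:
A(f) = 6 + f (A(f) = f + 1*6 = f + 6 = 6 + f)
t = 3017 (t = -7*(-431) = 3017)
sqrt(A(13) + t) = sqrt((6 + 13) + 3017) = sqrt(19 + 3017) = sqrt(3036) = 2*sqrt(759)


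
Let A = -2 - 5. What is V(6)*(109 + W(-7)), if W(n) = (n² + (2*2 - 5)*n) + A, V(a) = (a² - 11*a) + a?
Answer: -3792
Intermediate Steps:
V(a) = a² - 10*a
A = -7
W(n) = -7 + n² - n (W(n) = (n² + (2*2 - 5)*n) - 7 = (n² + (4 - 5)*n) - 7 = (n² - n) - 7 = -7 + n² - n)
V(6)*(109 + W(-7)) = (6*(-10 + 6))*(109 + (-7 + (-7)² - 1*(-7))) = (6*(-4))*(109 + (-7 + 49 + 7)) = -24*(109 + 49) = -24*158 = -3792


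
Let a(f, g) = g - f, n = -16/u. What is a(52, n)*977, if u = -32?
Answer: -100631/2 ≈ -50316.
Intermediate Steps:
n = ½ (n = -16/(-32) = -16*(-1/32) = ½ ≈ 0.50000)
a(52, n)*977 = (½ - 1*52)*977 = (½ - 52)*977 = -103/2*977 = -100631/2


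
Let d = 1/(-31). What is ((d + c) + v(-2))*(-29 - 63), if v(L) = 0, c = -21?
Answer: 59984/31 ≈ 1935.0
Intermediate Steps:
d = -1/31 ≈ -0.032258
((d + c) + v(-2))*(-29 - 63) = ((-1/31 - 21) + 0)*(-29 - 63) = (-652/31 + 0)*(-92) = -652/31*(-92) = 59984/31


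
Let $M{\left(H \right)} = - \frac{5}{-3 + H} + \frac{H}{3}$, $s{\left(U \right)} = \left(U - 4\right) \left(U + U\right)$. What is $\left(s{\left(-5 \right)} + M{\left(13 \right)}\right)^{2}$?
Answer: $\frac{316969}{36} \approx 8804.7$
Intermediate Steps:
$s{\left(U \right)} = 2 U \left(-4 + U\right)$ ($s{\left(U \right)} = \left(-4 + U\right) 2 U = 2 U \left(-4 + U\right)$)
$M{\left(H \right)} = - \frac{5}{-3 + H} + \frac{H}{3}$ ($M{\left(H \right)} = - \frac{5}{-3 + H} + H \frac{1}{3} = - \frac{5}{-3 + H} + \frac{H}{3}$)
$\left(s{\left(-5 \right)} + M{\left(13 \right)}\right)^{2} = \left(2 \left(-5\right) \left(-4 - 5\right) + \frac{-5 - 13 + \frac{13^{2}}{3}}{-3 + 13}\right)^{2} = \left(2 \left(-5\right) \left(-9\right) + \frac{-5 - 13 + \frac{1}{3} \cdot 169}{10}\right)^{2} = \left(90 + \frac{-5 - 13 + \frac{169}{3}}{10}\right)^{2} = \left(90 + \frac{1}{10} \cdot \frac{115}{3}\right)^{2} = \left(90 + \frac{23}{6}\right)^{2} = \left(\frac{563}{6}\right)^{2} = \frac{316969}{36}$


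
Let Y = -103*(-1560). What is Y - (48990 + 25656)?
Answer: 86034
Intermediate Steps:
Y = 160680
Y - (48990 + 25656) = 160680 - (48990 + 25656) = 160680 - 1*74646 = 160680 - 74646 = 86034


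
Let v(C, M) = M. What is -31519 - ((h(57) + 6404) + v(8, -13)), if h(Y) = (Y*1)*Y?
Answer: -41159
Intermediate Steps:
h(Y) = Y² (h(Y) = Y*Y = Y²)
-31519 - ((h(57) + 6404) + v(8, -13)) = -31519 - ((57² + 6404) - 13) = -31519 - ((3249 + 6404) - 13) = -31519 - (9653 - 13) = -31519 - 1*9640 = -31519 - 9640 = -41159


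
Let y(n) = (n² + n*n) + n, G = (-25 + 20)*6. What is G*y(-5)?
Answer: -1350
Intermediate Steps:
G = -30 (G = -5*6 = -30)
y(n) = n + 2*n² (y(n) = (n² + n²) + n = 2*n² + n = n + 2*n²)
G*y(-5) = -(-150)*(1 + 2*(-5)) = -(-150)*(1 - 10) = -(-150)*(-9) = -30*45 = -1350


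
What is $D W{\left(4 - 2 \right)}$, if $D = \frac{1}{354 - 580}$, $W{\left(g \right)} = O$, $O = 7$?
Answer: $- \frac{7}{226} \approx -0.030973$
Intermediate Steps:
$W{\left(g \right)} = 7$
$D = - \frac{1}{226}$ ($D = \frac{1}{-226} = - \frac{1}{226} \approx -0.0044248$)
$D W{\left(4 - 2 \right)} = \left(- \frac{1}{226}\right) 7 = - \frac{7}{226}$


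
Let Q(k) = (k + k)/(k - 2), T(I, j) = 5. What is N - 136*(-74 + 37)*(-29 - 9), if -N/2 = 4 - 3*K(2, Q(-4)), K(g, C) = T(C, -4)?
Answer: -191194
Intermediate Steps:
Q(k) = 2*k/(-2 + k) (Q(k) = (2*k)/(-2 + k) = 2*k/(-2 + k))
K(g, C) = 5
N = 22 (N = -2*(4 - 3*5) = -2*(4 - 15) = -2*(-11) = 22)
N - 136*(-74 + 37)*(-29 - 9) = 22 - 136*(-74 + 37)*(-29 - 9) = 22 - (-5032)*(-38) = 22 - 136*1406 = 22 - 191216 = -191194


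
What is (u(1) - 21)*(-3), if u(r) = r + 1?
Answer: 57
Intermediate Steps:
u(r) = 1 + r
(u(1) - 21)*(-3) = ((1 + 1) - 21)*(-3) = (2 - 21)*(-3) = -19*(-3) = 57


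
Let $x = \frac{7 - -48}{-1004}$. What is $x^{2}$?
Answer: $\frac{3025}{1008016} \approx 0.0030009$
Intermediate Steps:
$x = - \frac{55}{1004}$ ($x = \left(7 + 48\right) \left(- \frac{1}{1004}\right) = 55 \left(- \frac{1}{1004}\right) = - \frac{55}{1004} \approx -0.054781$)
$x^{2} = \left(- \frac{55}{1004}\right)^{2} = \frac{3025}{1008016}$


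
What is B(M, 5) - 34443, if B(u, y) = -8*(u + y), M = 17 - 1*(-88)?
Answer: -35323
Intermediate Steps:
M = 105 (M = 17 + 88 = 105)
B(u, y) = -8*u - 8*y
B(M, 5) - 34443 = (-8*105 - 8*5) - 34443 = (-840 - 40) - 34443 = -880 - 34443 = -35323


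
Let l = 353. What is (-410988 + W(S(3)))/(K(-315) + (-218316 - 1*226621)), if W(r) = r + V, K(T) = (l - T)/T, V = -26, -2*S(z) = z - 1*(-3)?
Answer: 129470355/140155823 ≈ 0.92376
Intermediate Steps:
S(z) = -3/2 - z/2 (S(z) = -(z - 1*(-3))/2 = -(z + 3)/2 = -(3 + z)/2 = -3/2 - z/2)
K(T) = (353 - T)/T
W(r) = -26 + r (W(r) = r - 26 = -26 + r)
(-410988 + W(S(3)))/(K(-315) + (-218316 - 1*226621)) = (-410988 + (-26 + (-3/2 - ½*3)))/((353 - 1*(-315))/(-315) + (-218316 - 1*226621)) = (-410988 + (-26 + (-3/2 - 3/2)))/(-(353 + 315)/315 + (-218316 - 226621)) = (-410988 + (-26 - 3))/(-1/315*668 - 444937) = (-410988 - 29)/(-668/315 - 444937) = -411017/(-140155823/315) = -411017*(-315/140155823) = 129470355/140155823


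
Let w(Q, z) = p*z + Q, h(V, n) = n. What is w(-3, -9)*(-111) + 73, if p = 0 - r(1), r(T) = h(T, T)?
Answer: -593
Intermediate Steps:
r(T) = T
p = -1 (p = 0 - 1*1 = 0 - 1 = -1)
w(Q, z) = Q - z (w(Q, z) = -z + Q = Q - z)
w(-3, -9)*(-111) + 73 = (-3 - 1*(-9))*(-111) + 73 = (-3 + 9)*(-111) + 73 = 6*(-111) + 73 = -666 + 73 = -593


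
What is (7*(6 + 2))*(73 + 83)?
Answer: 8736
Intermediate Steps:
(7*(6 + 2))*(73 + 83) = (7*8)*156 = 56*156 = 8736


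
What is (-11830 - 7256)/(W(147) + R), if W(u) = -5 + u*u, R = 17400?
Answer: -9543/19502 ≈ -0.48933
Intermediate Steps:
W(u) = -5 + u²
(-11830 - 7256)/(W(147) + R) = (-11830 - 7256)/((-5 + 147²) + 17400) = -19086/((-5 + 21609) + 17400) = -19086/(21604 + 17400) = -19086/39004 = -19086*1/39004 = -9543/19502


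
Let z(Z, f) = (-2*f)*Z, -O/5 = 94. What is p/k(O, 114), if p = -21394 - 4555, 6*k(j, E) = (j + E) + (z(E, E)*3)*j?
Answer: -77847/18324182 ≈ -0.0042483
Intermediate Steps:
O = -470 (O = -5*94 = -470)
z(Z, f) = -2*Z*f
k(j, E) = E/6 + j/6 - j*E² (k(j, E) = ((j + E) + (-2*E*E*3)*j)/6 = ((E + j) + (-2*E²*3)*j)/6 = ((E + j) + (-6*E²)*j)/6 = ((E + j) - 6*j*E²)/6 = (E + j - 6*j*E²)/6 = E/6 + j/6 - j*E²)
p = -25949
p/k(O, 114) = -25949/((⅙)*114 + (⅙)*(-470) - 1*(-470)*114²) = -25949/(19 - 235/3 - 1*(-470)*12996) = -25949/(19 - 235/3 + 6108120) = -25949/18324182/3 = -25949*3/18324182 = -77847/18324182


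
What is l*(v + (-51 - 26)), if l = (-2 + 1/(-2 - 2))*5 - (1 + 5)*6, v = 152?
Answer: -14175/4 ≈ -3543.8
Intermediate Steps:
l = -189/4 (l = (-2 + 1/(-4))*5 - 6*6 = (-2 - 1/4)*5 - 1*36 = -9/4*5 - 36 = -45/4 - 36 = -189/4 ≈ -47.250)
l*(v + (-51 - 26)) = -189*(152 + (-51 - 26))/4 = -189*(152 - 77)/4 = -189/4*75 = -14175/4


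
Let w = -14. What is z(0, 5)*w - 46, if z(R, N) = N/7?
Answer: -56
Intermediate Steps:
z(R, N) = N/7 (z(R, N) = N*(⅐) = N/7)
z(0, 5)*w - 46 = ((⅐)*5)*(-14) - 46 = (5/7)*(-14) - 46 = -10 - 46 = -56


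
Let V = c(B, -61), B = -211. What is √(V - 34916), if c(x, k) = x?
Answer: 3*I*√3903 ≈ 187.42*I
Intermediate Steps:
V = -211
√(V - 34916) = √(-211 - 34916) = √(-35127) = 3*I*√3903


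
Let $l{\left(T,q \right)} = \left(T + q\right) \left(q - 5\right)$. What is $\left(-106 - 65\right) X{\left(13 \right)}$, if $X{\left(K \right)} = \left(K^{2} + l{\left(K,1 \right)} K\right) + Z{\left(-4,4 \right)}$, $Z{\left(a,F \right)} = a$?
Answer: $96273$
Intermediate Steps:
$l{\left(T,q \right)} = \left(-5 + q\right) \left(T + q\right)$ ($l{\left(T,q \right)} = \left(T + q\right) \left(-5 + q\right) = \left(-5 + q\right) \left(T + q\right)$)
$X{\left(K \right)} = -4 + K^{2} + K \left(-4 - 4 K\right)$ ($X{\left(K \right)} = \left(K^{2} + \left(1^{2} - 5 K - 5 + K 1\right) K\right) - 4 = \left(K^{2} + \left(1 - 5 K - 5 + K\right) K\right) - 4 = \left(K^{2} + \left(-4 - 4 K\right) K\right) - 4 = \left(K^{2} + K \left(-4 - 4 K\right)\right) - 4 = -4 + K^{2} + K \left(-4 - 4 K\right)$)
$\left(-106 - 65\right) X{\left(13 \right)} = \left(-106 - 65\right) \left(-4 + 13^{2} - 52 \left(1 + 13\right)\right) = - 171 \left(-4 + 169 - 52 \cdot 14\right) = - 171 \left(-4 + 169 - 728\right) = \left(-171\right) \left(-563\right) = 96273$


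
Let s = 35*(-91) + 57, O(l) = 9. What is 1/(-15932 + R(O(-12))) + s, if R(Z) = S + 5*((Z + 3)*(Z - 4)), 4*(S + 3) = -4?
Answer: -48909409/15636 ≈ -3128.0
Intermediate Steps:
S = -4 (S = -3 + (1/4)*(-4) = -3 - 1 = -4)
s = -3128 (s = -3185 + 57 = -3128)
R(Z) = -4 + 5*(-4 + Z)*(3 + Z) (R(Z) = -4 + 5*((Z + 3)*(Z - 4)) = -4 + 5*((3 + Z)*(-4 + Z)) = -4 + 5*((-4 + Z)*(3 + Z)) = -4 + 5*(-4 + Z)*(3 + Z))
1/(-15932 + R(O(-12))) + s = 1/(-15932 + (-64 - 5*9 + 5*9**2)) - 3128 = 1/(-15932 + (-64 - 45 + 5*81)) - 3128 = 1/(-15932 + (-64 - 45 + 405)) - 3128 = 1/(-15932 + 296) - 3128 = 1/(-15636) - 3128 = -1/15636 - 3128 = -48909409/15636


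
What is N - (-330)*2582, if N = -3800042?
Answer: -2947982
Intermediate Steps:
N - (-330)*2582 = -3800042 - (-330)*2582 = -3800042 - 1*(-852060) = -3800042 + 852060 = -2947982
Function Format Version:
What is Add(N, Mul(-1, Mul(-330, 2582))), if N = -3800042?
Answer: -2947982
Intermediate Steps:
Add(N, Mul(-1, Mul(-330, 2582))) = Add(-3800042, Mul(-1, Mul(-330, 2582))) = Add(-3800042, Mul(-1, -852060)) = Add(-3800042, 852060) = -2947982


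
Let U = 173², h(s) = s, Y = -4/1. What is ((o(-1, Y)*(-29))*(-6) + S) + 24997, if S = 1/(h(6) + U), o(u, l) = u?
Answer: 743076506/29935 ≈ 24823.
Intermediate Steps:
Y = -4 (Y = -4*1 = -4)
U = 29929
S = 1/29935 (S = 1/(6 + 29929) = 1/29935 ≈ 3.3406e-5)
((o(-1, Y)*(-29))*(-6) + S) + 24997 = (-1*(-29)*(-6) + 1/29935) + 24997 = (29*(-6) + 1/29935) + 24997 = (-174 + 1/29935) + 24997 = -5208689/29935 + 24997 = 743076506/29935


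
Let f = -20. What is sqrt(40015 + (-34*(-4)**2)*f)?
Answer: 3*sqrt(5655) ≈ 225.60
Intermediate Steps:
sqrt(40015 + (-34*(-4)**2)*f) = sqrt(40015 - 34*(-4)**2*(-20)) = sqrt(40015 - 34*16*(-20)) = sqrt(40015 - 544*(-20)) = sqrt(40015 + 10880) = sqrt(50895) = 3*sqrt(5655)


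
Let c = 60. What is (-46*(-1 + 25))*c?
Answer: -66240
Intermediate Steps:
(-46*(-1 + 25))*c = -46*(-1 + 25)*60 = -46*24*60 = -1104*60 = -66240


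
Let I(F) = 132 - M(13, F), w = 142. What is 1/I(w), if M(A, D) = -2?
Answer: 1/134 ≈ 0.0074627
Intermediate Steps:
I(F) = 134 (I(F) = 132 - 1*(-2) = 132 + 2 = 134)
1/I(w) = 1/134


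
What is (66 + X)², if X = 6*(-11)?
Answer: 0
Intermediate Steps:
X = -66
(66 + X)² = (66 - 66)² = 0² = 0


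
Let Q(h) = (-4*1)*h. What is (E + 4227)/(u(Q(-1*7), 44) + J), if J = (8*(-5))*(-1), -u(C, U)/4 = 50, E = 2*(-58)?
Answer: -4111/160 ≈ -25.694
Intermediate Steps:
E = -116
Q(h) = -4*h
u(C, U) = -200 (u(C, U) = -4*50 = -200)
J = 40 (J = -40*(-1) = 40)
(E + 4227)/(u(Q(-1*7), 44) + J) = (-116 + 4227)/(-200 + 40) = 4111/(-160) = 4111*(-1/160) = -4111/160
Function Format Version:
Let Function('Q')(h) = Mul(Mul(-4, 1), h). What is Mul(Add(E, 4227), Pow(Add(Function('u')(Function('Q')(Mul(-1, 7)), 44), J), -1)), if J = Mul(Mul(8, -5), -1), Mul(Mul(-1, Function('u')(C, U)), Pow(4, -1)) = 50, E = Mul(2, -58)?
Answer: Rational(-4111, 160) ≈ -25.694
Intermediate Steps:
E = -116
Function('Q')(h) = Mul(-4, h)
Function('u')(C, U) = -200 (Function('u')(C, U) = Mul(-4, 50) = -200)
J = 40 (J = Mul(-40, -1) = 40)
Mul(Add(E, 4227), Pow(Add(Function('u')(Function('Q')(Mul(-1, 7)), 44), J), -1)) = Mul(Add(-116, 4227), Pow(Add(-200, 40), -1)) = Mul(4111, Pow(-160, -1)) = Mul(4111, Rational(-1, 160)) = Rational(-4111, 160)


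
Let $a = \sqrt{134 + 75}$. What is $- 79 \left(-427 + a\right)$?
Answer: $33733 - 79 \sqrt{209} \approx 32591.0$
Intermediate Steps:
$a = \sqrt{209} \approx 14.457$
$- 79 \left(-427 + a\right) = - 79 \left(-427 + \sqrt{209}\right) = 33733 - 79 \sqrt{209}$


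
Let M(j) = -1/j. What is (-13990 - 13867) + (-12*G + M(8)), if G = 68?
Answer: -229385/8 ≈ -28673.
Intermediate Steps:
(-13990 - 13867) + (-12*G + M(8)) = (-13990 - 13867) + (-12*68 - 1/8) = -27857 + (-816 - 1*⅛) = -27857 + (-816 - ⅛) = -27857 - 6529/8 = -229385/8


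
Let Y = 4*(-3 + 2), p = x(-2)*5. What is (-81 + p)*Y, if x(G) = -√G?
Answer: 324 + 20*I*√2 ≈ 324.0 + 28.284*I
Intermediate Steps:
p = -5*I*√2 (p = -√(-2)*5 = -I*√2*5 = -5*I*√2 ≈ -7.0711*I)
Y = -4 (Y = 4*(-1) = -4)
(-81 + p)*Y = (-81 - 5*I*√2)*(-4) = 324 + 20*I*√2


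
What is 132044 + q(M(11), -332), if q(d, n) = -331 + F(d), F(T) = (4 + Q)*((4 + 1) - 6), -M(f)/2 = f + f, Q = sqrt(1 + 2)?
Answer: 131709 - sqrt(3) ≈ 1.3171e+5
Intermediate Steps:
Q = sqrt(3) ≈ 1.7320
M(f) = -4*f (M(f) = -2*(f + f) = -4*f)
F(T) = -4 - sqrt(3) (F(T) = (4 + sqrt(3))*((4 + 1) - 6) = (4 + sqrt(3))*(5 - 6) = (4 + sqrt(3))*(-1) = -4 - sqrt(3))
q(d, n) = -335 - sqrt(3) (q(d, n) = -331 + (-4 - sqrt(3)) = -335 - sqrt(3))
132044 + q(M(11), -332) = 132044 + (-335 - sqrt(3)) = 131709 - sqrt(3)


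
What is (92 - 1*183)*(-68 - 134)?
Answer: 18382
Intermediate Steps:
(92 - 1*183)*(-68 - 134) = (92 - 183)*(-202) = -91*(-202) = 18382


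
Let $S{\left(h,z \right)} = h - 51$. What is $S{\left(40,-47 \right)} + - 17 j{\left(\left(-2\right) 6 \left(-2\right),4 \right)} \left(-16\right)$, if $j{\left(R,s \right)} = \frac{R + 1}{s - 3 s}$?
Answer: $-861$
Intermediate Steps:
$j{\left(R,s \right)} = - \frac{1 + R}{2 s}$ ($j{\left(R,s \right)} = \frac{1 + R}{\left(-2\right) s} = \left(1 + R\right) \left(- \frac{1}{2 s}\right) = - \frac{1 + R}{2 s}$)
$S{\left(h,z \right)} = -51 + h$
$S{\left(40,-47 \right)} + - 17 j{\left(\left(-2\right) 6 \left(-2\right),4 \right)} \left(-16\right) = \left(-51 + 40\right) + - 17 \frac{-1 - \left(-2\right) 6 \left(-2\right)}{2 \cdot 4} \left(-16\right) = -11 + - 17 \cdot \frac{1}{2} \cdot \frac{1}{4} \left(-1 - \left(-12\right) \left(-2\right)\right) \left(-16\right) = -11 + - 17 \cdot \frac{1}{2} \cdot \frac{1}{4} \left(-1 - 24\right) \left(-16\right) = -11 + - 17 \cdot \frac{1}{2} \cdot \frac{1}{4} \left(-25\right) \left(-16\right) = -11 + \left(-17\right) \left(- \frac{25}{8}\right) \left(-16\right) = -11 + \frac{425}{8} \left(-16\right) = -11 - 850 = -861$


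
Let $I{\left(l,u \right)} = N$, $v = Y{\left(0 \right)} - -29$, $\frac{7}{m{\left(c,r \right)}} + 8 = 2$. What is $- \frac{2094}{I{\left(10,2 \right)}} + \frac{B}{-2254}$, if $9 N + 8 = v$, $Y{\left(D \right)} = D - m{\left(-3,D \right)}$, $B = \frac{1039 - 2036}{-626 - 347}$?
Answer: $- \frac{35427408199}{41669698} \approx -850.2$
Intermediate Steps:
$B = \frac{997}{973}$ ($B = - \frac{997}{-973} = \left(-997\right) \left(- \frac{1}{973}\right) = \frac{997}{973} \approx 1.0247$)
$m{\left(c,r \right)} = - \frac{7}{6}$ ($m{\left(c,r \right)} = \frac{7}{-8 + 2} = \frac{7}{-6} = 7 \left(- \frac{1}{6}\right) = - \frac{7}{6}$)
$Y{\left(D \right)} = \frac{7}{6} + D$ ($Y{\left(D \right)} = D - - \frac{7}{6} = D + \frac{7}{6} = \frac{7}{6} + D$)
$v = \frac{181}{6}$ ($v = \left(\frac{7}{6} + 0\right) - -29 = \frac{7}{6} + 29 = \frac{181}{6} \approx 30.167$)
$N = \frac{133}{54}$ ($N = - \frac{8}{9} + \frac{1}{9} \cdot \frac{181}{6} = - \frac{8}{9} + \frac{181}{54} = \frac{133}{54} \approx 2.463$)
$I{\left(l,u \right)} = \frac{133}{54}$
$- \frac{2094}{I{\left(10,2 \right)}} + \frac{B}{-2254} = - \frac{2094}{\frac{133}{54}} + \frac{997}{973 \left(-2254\right)} = \left(-2094\right) \frac{54}{133} + \frac{997}{973} \left(- \frac{1}{2254}\right) = - \frac{113076}{133} - \frac{997}{2193142} = - \frac{35427408199}{41669698}$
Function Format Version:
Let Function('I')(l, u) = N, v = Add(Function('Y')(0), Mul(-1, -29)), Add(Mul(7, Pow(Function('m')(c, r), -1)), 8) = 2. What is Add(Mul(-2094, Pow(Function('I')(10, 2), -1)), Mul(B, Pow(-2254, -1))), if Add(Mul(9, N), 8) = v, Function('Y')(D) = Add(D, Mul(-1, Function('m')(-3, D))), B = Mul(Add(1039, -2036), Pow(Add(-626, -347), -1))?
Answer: Rational(-35427408199, 41669698) ≈ -850.20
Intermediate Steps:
B = Rational(997, 973) (B = Mul(-997, Pow(-973, -1)) = Mul(-997, Rational(-1, 973)) = Rational(997, 973) ≈ 1.0247)
Function('m')(c, r) = Rational(-7, 6) (Function('m')(c, r) = Mul(7, Pow(Add(-8, 2), -1)) = Mul(7, Pow(-6, -1)) = Mul(7, Rational(-1, 6)) = Rational(-7, 6))
Function('Y')(D) = Add(Rational(7, 6), D) (Function('Y')(D) = Add(D, Mul(-1, Rational(-7, 6))) = Add(D, Rational(7, 6)) = Add(Rational(7, 6), D))
v = Rational(181, 6) (v = Add(Add(Rational(7, 6), 0), Mul(-1, -29)) = Add(Rational(7, 6), 29) = Rational(181, 6) ≈ 30.167)
N = Rational(133, 54) (N = Add(Rational(-8, 9), Mul(Rational(1, 9), Rational(181, 6))) = Add(Rational(-8, 9), Rational(181, 54)) = Rational(133, 54) ≈ 2.4630)
Function('I')(l, u) = Rational(133, 54)
Add(Mul(-2094, Pow(Function('I')(10, 2), -1)), Mul(B, Pow(-2254, -1))) = Add(Mul(-2094, Pow(Rational(133, 54), -1)), Mul(Rational(997, 973), Pow(-2254, -1))) = Add(Mul(-2094, Rational(54, 133)), Mul(Rational(997, 973), Rational(-1, 2254))) = Add(Rational(-113076, 133), Rational(-997, 2193142)) = Rational(-35427408199, 41669698)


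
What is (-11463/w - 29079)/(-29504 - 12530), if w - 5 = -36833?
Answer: 356969983/516009384 ≈ 0.69179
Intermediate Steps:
w = -36828 (w = 5 - 36833 = -36828)
(-11463/w - 29079)/(-29504 - 12530) = (-11463/(-36828) - 29079)/(-29504 - 12530) = (-11463*(-1/36828) - 29079)/(-42034) = (3821/12276 - 29079)*(-1/42034) = -356969983/12276*(-1/42034) = 356969983/516009384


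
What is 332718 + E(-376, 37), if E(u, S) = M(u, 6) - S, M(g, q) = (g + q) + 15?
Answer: 332326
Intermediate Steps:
M(g, q) = 15 + g + q
E(u, S) = 21 + u - S (E(u, S) = (15 + u + 6) - S = (21 + u) - S = 21 + u - S)
332718 + E(-376, 37) = 332718 + (21 - 376 - 1*37) = 332718 + (21 - 376 - 37) = 332718 - 392 = 332326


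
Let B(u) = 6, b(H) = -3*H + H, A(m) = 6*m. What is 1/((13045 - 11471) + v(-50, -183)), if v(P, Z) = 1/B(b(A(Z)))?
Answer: 6/9445 ≈ 0.00063526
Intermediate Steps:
b(H) = -2*H
v(P, Z) = ⅙ (v(P, Z) = 1/6 = ⅙)
1/((13045 - 11471) + v(-50, -183)) = 1/((13045 - 11471) + ⅙) = 1/(1574 + ⅙) = 1/(9445/6) = 6/9445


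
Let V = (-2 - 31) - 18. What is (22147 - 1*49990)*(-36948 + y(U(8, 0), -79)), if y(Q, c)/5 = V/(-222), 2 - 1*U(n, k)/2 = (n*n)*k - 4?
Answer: 76124627481/74 ≈ 1.0287e+9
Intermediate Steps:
V = -51 (V = -33 - 18 = -51)
U(n, k) = 12 - 2*k*n² (U(n, k) = 4 - 2*((n*n)*k - 4) = 4 - 2*(n²*k - 4) = 4 - 2*(k*n² - 4) = 4 - 2*(-4 + k*n²) = 4 + (8 - 2*k*n²) = 12 - 2*k*n²)
y(Q, c) = 85/74 (y(Q, c) = 5*(-51/(-222)) = 5*(-51*(-1/222)) = 5*(17/74) = 85/74)
(22147 - 1*49990)*(-36948 + y(U(8, 0), -79)) = (22147 - 1*49990)*(-36948 + 85/74) = (22147 - 49990)*(-2734067/74) = -27843*(-2734067/74) = 76124627481/74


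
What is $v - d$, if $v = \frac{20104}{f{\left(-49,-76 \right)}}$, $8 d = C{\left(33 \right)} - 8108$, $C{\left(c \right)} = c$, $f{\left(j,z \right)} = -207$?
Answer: $\frac{1510693}{1656} \approx 912.25$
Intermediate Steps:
$d = - \frac{8075}{8}$ ($d = \frac{33 - 8108}{8} = \frac{1}{8} \left(-8075\right) = - \frac{8075}{8} \approx -1009.4$)
$v = - \frac{20104}{207}$ ($v = \frac{20104}{-207} = 20104 \left(- \frac{1}{207}\right) = - \frac{20104}{207} \approx -97.121$)
$v - d = - \frac{20104}{207} - - \frac{8075}{8} = - \frac{20104}{207} + \frac{8075}{8} = \frac{1510693}{1656}$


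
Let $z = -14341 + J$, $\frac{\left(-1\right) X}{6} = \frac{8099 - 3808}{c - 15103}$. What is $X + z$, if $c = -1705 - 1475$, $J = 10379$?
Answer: $- \frac{72411500}{18283} \approx -3960.6$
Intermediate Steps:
$c = -3180$
$X = \frac{25746}{18283}$ ($X = - 6 \frac{8099 - 3808}{-3180 - 15103} = - 6 \frac{4291}{-18283} = - 6 \cdot 4291 \left(- \frac{1}{18283}\right) = \left(-6\right) \left(- \frac{4291}{18283}\right) = \frac{25746}{18283} \approx 1.4082$)
$z = -3962$ ($z = -14341 + 10379 = -3962$)
$X + z = \frac{25746}{18283} - 3962 = - \frac{72411500}{18283}$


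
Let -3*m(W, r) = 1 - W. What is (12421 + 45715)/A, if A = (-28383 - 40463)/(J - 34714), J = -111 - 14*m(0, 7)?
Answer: 3036472348/103269 ≈ 29404.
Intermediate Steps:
m(W, r) = -⅓ + W/3 (m(W, r) = -(1 - W)/3 = -⅓ + W/3)
J = -319/3 (J = -111 - 14*(-⅓ + (⅓)*0) = -111 - 14*(-⅓ + 0) = -111 - 14*(-⅓) = -111 + 14/3 = -319/3 ≈ -106.33)
A = 206538/104461 (A = (-28383 - 40463)/(-319/3 - 34714) = -68846/(-104461/3) = -68846*(-3/104461) = 206538/104461 ≈ 1.9772)
(12421 + 45715)/A = (12421 + 45715)/(206538/104461) = 58136*(104461/206538) = 3036472348/103269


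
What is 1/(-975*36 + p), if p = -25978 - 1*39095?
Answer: -1/100173 ≈ -9.9827e-6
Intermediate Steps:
p = -65073 (p = -25978 - 39095 = -65073)
1/(-975*36 + p) = 1/(-975*36 - 65073) = 1/(-35100 - 65073) = 1/(-100173) = -1/100173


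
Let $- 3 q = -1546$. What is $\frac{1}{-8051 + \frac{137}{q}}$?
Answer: $- \frac{1546}{12446435} \approx -0.00012421$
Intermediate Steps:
$q = \frac{1546}{3}$ ($q = \left(- \frac{1}{3}\right) \left(-1546\right) = \frac{1546}{3} \approx 515.33$)
$\frac{1}{-8051 + \frac{137}{q}} = \frac{1}{-8051 + \frac{137}{\frac{1546}{3}}} = \frac{1}{-8051 + 137 \cdot \frac{3}{1546}} = \frac{1}{-8051 + \frac{411}{1546}} = \frac{1}{- \frac{12446435}{1546}} = - \frac{1546}{12446435}$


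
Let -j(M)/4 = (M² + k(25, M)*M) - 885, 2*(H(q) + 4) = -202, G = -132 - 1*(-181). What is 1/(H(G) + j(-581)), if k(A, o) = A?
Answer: -1/1288709 ≈ -7.7597e-7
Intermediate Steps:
G = 49 (G = -132 + 181 = 49)
H(q) = -105 (H(q) = -4 + (½)*(-202) = -4 - 101 = -105)
j(M) = 3540 - 100*M - 4*M² (j(M) = -4*((M² + 25*M) - 885) = -4*(-885 + M² + 25*M) = 3540 - 100*M - 4*M²)
1/(H(G) + j(-581)) = 1/(-105 + (3540 - 100*(-581) - 4*(-581)²)) = 1/(-105 + (3540 + 58100 - 4*337561)) = 1/(-105 + (3540 + 58100 - 1350244)) = 1/(-105 - 1288604) = 1/(-1288709) = -1/1288709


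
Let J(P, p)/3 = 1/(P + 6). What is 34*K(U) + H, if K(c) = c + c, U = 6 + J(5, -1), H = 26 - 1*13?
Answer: 4835/11 ≈ 439.55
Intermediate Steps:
H = 13 (H = 26 - 13 = 13)
J(P, p) = 3/(6 + P) (J(P, p) = 3/(P + 6) = 3/(6 + P))
U = 69/11 (U = 6 + 3/(6 + 5) = 6 + 3/11 = 69/11 ≈ 6.2727)
K(c) = 2*c
34*K(U) + H = 34*(2*(69/11)) + 13 = 34*(138/11) + 13 = 4692/11 + 13 = 4835/11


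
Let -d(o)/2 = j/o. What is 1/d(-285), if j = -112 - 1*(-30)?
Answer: -285/164 ≈ -1.7378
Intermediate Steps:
j = -82 (j = -112 + 30 = -82)
d(o) = 164/o (d(o) = -(-164)/o = 164/o)
1/d(-285) = 1/(164/(-285)) = 1/(164*(-1/285)) = 1/(-164/285) = -285/164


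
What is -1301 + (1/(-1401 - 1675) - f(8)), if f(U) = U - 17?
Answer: -3974193/3076 ≈ -1292.0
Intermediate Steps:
f(U) = -17 + U
-1301 + (1/(-1401 - 1675) - f(8)) = -1301 + (1/(-1401 - 1675) - (-17 + 8)) = -1301 + (1/(-3076) - 1*(-9)) = -1301 + (-1/3076 + 9) = -1301 + 27683/3076 = -3974193/3076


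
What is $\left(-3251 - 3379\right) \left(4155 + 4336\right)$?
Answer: $-56295330$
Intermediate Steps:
$\left(-3251 - 3379\right) \left(4155 + 4336\right) = \left(-6630\right) 8491 = -56295330$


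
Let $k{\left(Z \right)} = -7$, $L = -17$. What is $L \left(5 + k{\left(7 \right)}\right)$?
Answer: $34$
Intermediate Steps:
$L \left(5 + k{\left(7 \right)}\right) = - 17 \left(5 - 7\right) = \left(-17\right) \left(-2\right) = 34$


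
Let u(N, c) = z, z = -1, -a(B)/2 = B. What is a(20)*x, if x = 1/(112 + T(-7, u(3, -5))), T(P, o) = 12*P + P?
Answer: -40/21 ≈ -1.9048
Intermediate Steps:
a(B) = -2*B
u(N, c) = -1
T(P, o) = 13*P
x = 1/21 (x = 1/(112 + 13*(-7)) = 1/(112 - 91) = 1/21 ≈ 0.047619)
a(20)*x = -2*20*(1/21) = -40*1/21 = -40/21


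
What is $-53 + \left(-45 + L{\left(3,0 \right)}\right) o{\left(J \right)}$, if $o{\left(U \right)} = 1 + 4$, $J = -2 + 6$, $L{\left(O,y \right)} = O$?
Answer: $-263$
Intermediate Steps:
$J = 4$
$o{\left(U \right)} = 5$
$-53 + \left(-45 + L{\left(3,0 \right)}\right) o{\left(J \right)} = -53 + \left(-45 + 3\right) 5 = -53 - 210 = -263$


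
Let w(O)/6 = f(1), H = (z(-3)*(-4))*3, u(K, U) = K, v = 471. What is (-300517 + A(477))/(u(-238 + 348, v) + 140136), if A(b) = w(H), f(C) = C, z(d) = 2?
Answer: -300511/140246 ≈ -2.1427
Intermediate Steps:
H = -24 (H = (2*(-4))*3 = -8*3 = -24)
w(O) = 6 (w(O) = 6*1 = 6)
A(b) = 6
(-300517 + A(477))/(u(-238 + 348, v) + 140136) = (-300517 + 6)/((-238 + 348) + 140136) = -300511/(110 + 140136) = -300511/140246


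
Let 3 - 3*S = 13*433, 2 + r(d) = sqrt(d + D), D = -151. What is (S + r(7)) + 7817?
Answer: 17819/3 + 12*I ≈ 5939.7 + 12.0*I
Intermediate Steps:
r(d) = -2 + sqrt(-151 + d) (r(d) = -2 + sqrt(d - 151) = -2 + sqrt(-151 + d))
S = -5626/3 (S = 1 - 13*433/3 = 1 - 1/3*5629 = 1 - 5629/3 = -5626/3 ≈ -1875.3)
(S + r(7)) + 7817 = (-5626/3 + (-2 + sqrt(-151 + 7))) + 7817 = (-5626/3 + (-2 + sqrt(-144))) + 7817 = (-5626/3 + (-2 + 12*I)) + 7817 = (-5632/3 + 12*I) + 7817 = 17819/3 + 12*I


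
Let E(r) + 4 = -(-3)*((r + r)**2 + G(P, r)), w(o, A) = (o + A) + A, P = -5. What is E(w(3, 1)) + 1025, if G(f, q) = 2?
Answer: 1327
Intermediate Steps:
w(o, A) = o + 2*A (w(o, A) = (A + o) + A = o + 2*A)
E(r) = 2 + 12*r**2 (E(r) = -4 - (-3)*((r + r)**2 + 2) = -4 - (-3)*((2*r)**2 + 2) = -4 - (-3)*(4*r**2 + 2) = -4 - (-3)*(2 + 4*r**2) = -4 - (-6 - 12*r**2) = -4 + (6 + 12*r**2) = 2 + 12*r**2)
E(w(3, 1)) + 1025 = (2 + 12*(3 + 2*1)**2) + 1025 = (2 + 12*(3 + 2)**2) + 1025 = (2 + 12*5**2) + 1025 = (2 + 12*25) + 1025 = (2 + 300) + 1025 = 302 + 1025 = 1327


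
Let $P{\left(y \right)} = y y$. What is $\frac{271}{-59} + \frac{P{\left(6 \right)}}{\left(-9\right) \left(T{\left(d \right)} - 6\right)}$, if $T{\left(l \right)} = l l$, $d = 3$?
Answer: $- \frac{1049}{177} \approx -5.9266$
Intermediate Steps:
$T{\left(l \right)} = l^{2}$
$P{\left(y \right)} = y^{2}$
$\frac{271}{-59} + \frac{P{\left(6 \right)}}{\left(-9\right) \left(T{\left(d \right)} - 6\right)} = \frac{271}{-59} + \frac{6^{2}}{\left(-9\right) \left(3^{2} - 6\right)} = 271 \left(- \frac{1}{59}\right) + \frac{36}{\left(-9\right) \left(9 - 6\right)} = - \frac{271}{59} + \frac{36}{\left(-9\right) 3} = - \frac{271}{59} + \frac{36}{-27} = - \frac{271}{59} + 36 \left(- \frac{1}{27}\right) = - \frac{271}{59} - \frac{4}{3} = - \frac{1049}{177}$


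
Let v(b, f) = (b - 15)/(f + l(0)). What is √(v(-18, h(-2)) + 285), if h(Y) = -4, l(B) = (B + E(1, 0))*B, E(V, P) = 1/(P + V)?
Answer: √1173/2 ≈ 17.125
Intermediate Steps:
l(B) = B*(1 + B) (l(B) = (B + 1/(0 + 1))*B = (B + 1/1)*B = (B + 1)*B = (1 + B)*B = B*(1 + B))
v(b, f) = (-15 + b)/f (v(b, f) = (b - 15)/(f + 0*(1 + 0)) = (-15 + b)/(f + 0*1) = (-15 + b)/(f + 0) = (-15 + b)/f)
√(v(-18, h(-2)) + 285) = √((-15 - 18)/(-4) + 285) = √(-¼*(-33) + 285) = √(33/4 + 285) = √(1173/4) = √1173/2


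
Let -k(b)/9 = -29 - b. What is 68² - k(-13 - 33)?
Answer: 4777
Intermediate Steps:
k(b) = 261 + 9*b (k(b) = -9*(-29 - b) = 261 + 9*b)
68² - k(-13 - 33) = 68² - (261 + 9*(-13 - 33)) = 4624 - (261 + 9*(-46)) = 4624 - (261 - 414) = 4624 - 1*(-153) = 4624 + 153 = 4777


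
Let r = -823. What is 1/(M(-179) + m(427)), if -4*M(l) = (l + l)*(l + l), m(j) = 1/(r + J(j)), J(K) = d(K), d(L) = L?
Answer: -396/12688237 ≈ -3.1210e-5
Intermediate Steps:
J(K) = K
m(j) = 1/(-823 + j)
M(l) = -l² (M(l) = -(l + l)*(l + l)/4 = -2*l*2*l/4 = -l²)
1/(M(-179) + m(427)) = 1/(-1*(-179)² + 1/(-823 + 427)) = 1/(-1*32041 + 1/(-396)) = 1/(-32041 - 1/396) = 1/(-12688237/396) = -396/12688237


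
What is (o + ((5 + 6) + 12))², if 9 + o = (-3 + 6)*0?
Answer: 196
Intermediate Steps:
o = -9 (o = -9 + (-3 + 6)*0 = -9 + 3*0 = -9 + 0 = -9)
(o + ((5 + 6) + 12))² = (-9 + ((5 + 6) + 12))² = (-9 + (11 + 12))² = (-9 + 23)² = 14² = 196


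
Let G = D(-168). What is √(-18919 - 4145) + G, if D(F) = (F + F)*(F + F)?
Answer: 112896 + 62*I*√6 ≈ 1.129e+5 + 151.87*I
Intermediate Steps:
D(F) = 4*F² (D(F) = (2*F)*(2*F) = 4*F²)
G = 112896 (G = 4*(-168)² = 4*28224 = 112896)
√(-18919 - 4145) + G = √(-18919 - 4145) + 112896 = √(-23064) + 112896 = 62*I*√6 + 112896 = 112896 + 62*I*√6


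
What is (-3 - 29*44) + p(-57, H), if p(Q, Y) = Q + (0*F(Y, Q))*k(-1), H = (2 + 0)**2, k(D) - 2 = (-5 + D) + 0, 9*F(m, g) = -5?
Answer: -1336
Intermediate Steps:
F(m, g) = -5/9 (F(m, g) = (1/9)*(-5) = -5/9)
k(D) = -3 + D (k(D) = 2 + ((-5 + D) + 0) = 2 + (-5 + D) = -3 + D)
H = 4 (H = 2**2 = 4)
p(Q, Y) = Q (p(Q, Y) = Q + (0*(-5/9))*(-3 - 1) = Q + 0*(-4) = Q + 0 = Q)
(-3 - 29*44) + p(-57, H) = (-3 - 29*44) - 57 = (-3 - 1276) - 57 = -1279 - 57 = -1336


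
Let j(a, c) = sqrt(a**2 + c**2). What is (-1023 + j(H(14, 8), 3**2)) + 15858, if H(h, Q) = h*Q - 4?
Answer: 14835 + 9*sqrt(145) ≈ 14943.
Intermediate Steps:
H(h, Q) = -4 + Q*h (H(h, Q) = Q*h - 4 = -4 + Q*h)
(-1023 + j(H(14, 8), 3**2)) + 15858 = (-1023 + sqrt((-4 + 8*14)**2 + (3**2)**2)) + 15858 = (-1023 + sqrt((-4 + 112)**2 + 9**2)) + 15858 = (-1023 + sqrt(108**2 + 81)) + 15858 = (-1023 + sqrt(11664 + 81)) + 15858 = (-1023 + sqrt(11745)) + 15858 = (-1023 + 9*sqrt(145)) + 15858 = 14835 + 9*sqrt(145)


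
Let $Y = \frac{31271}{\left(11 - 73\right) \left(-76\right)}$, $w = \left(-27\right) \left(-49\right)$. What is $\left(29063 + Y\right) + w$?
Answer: $\frac{143210103}{4712} \approx 30393.0$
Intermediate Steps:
$w = 1323$
$Y = \frac{31271}{4712}$ ($Y = \frac{31271}{\left(-62\right) \left(-76\right)} = \frac{31271}{4712} \approx 6.6365$)
$\left(29063 + Y\right) + w = \left(29063 + \frac{31271}{4712}\right) + 1323 = \frac{136976127}{4712} + 1323 = \frac{143210103}{4712}$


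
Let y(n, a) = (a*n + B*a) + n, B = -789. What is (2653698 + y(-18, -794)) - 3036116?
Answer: 258322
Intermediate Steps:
y(n, a) = n - 789*a + a*n (y(n, a) = (a*n - 789*a) + n = (-789*a + a*n) + n = n - 789*a + a*n)
(2653698 + y(-18, -794)) - 3036116 = (2653698 + (-18 - 789*(-794) - 794*(-18))) - 3036116 = (2653698 + (-18 + 626466 + 14292)) - 3036116 = (2653698 + 640740) - 3036116 = 3294438 - 3036116 = 258322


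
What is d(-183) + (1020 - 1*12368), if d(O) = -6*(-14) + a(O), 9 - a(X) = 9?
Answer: -11264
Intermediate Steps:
a(X) = 0 (a(X) = 9 - 1*9 = 9 - 9 = 0)
d(O) = 84 (d(O) = -6*(-14) + 0 = 84 + 0 = 84)
d(-183) + (1020 - 1*12368) = 84 + (1020 - 1*12368) = 84 + (1020 - 12368) = 84 - 11348 = -11264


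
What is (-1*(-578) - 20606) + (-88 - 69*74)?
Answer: -25222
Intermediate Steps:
(-1*(-578) - 20606) + (-88 - 69*74) = (578 - 20606) + (-88 - 5106) = -20028 - 5194 = -25222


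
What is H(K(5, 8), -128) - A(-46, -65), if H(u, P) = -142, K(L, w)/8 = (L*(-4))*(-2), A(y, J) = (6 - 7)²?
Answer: -143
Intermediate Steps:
A(y, J) = 1 (A(y, J) = (-1)² = 1)
K(L, w) = 64*L (K(L, w) = 8*((L*(-4))*(-2)) = 8*(-4*L*(-2)) = 8*(8*L) = 64*L)
H(K(5, 8), -128) - A(-46, -65) = -142 - 1*1 = -142 - 1 = -143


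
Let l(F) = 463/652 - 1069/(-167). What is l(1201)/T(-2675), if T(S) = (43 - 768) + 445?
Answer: -774309/30487520 ≈ -0.025398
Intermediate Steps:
T(S) = -280 (T(S) = -725 + 445 = -280)
l(F) = 774309/108884 (l(F) = 463*(1/652) - 1069*(-1/167) = 463/652 + 1069/167 = 774309/108884)
l(1201)/T(-2675) = (774309/108884)/(-280) = (774309/108884)*(-1/280) = -774309/30487520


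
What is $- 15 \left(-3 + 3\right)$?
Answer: $0$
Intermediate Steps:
$- 15 \left(-3 + 3\right) = \left(-15\right) 0 = 0$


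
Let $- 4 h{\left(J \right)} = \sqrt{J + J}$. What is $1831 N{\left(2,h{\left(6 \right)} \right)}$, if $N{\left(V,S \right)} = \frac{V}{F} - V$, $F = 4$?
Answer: $- \frac{5493}{2} \approx -2746.5$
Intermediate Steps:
$h{\left(J \right)} = - \frac{\sqrt{2} \sqrt{J}}{4}$ ($h{\left(J \right)} = - \frac{\sqrt{J + J}}{4} = - \frac{\sqrt{2 J}}{4} = - \frac{\sqrt{2} \sqrt{J}}{4}$)
$N{\left(V,S \right)} = - \frac{3 V}{4}$ ($N{\left(V,S \right)} = \frac{V}{4} - V = - \frac{3 V}{4}$)
$1831 N{\left(2,h{\left(6 \right)} \right)} = 1831 \left(\left(- \frac{3}{4}\right) 2\right) = 1831 \left(- \frac{3}{2}\right) = - \frac{5493}{2}$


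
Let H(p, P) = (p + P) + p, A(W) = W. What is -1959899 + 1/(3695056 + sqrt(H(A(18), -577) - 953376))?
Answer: (-1959899*sqrt(953917) + 7241936559343*I)/(sqrt(953917) - 3695056*I) ≈ -1.9599e+6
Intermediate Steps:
H(p, P) = P + 2*p (H(p, P) = (P + p) + p = P + 2*p)
-1959899 + 1/(3695056 + sqrt(H(A(18), -577) - 953376)) = -1959899 + 1/(3695056 + sqrt((-577 + 2*18) - 953376)) = -1959899 + 1/(3695056 + sqrt((-577 + 36) - 953376)) = -1959899 + 1/(3695056 + sqrt(-541 - 953376)) = -1959899 + 1/(3695056 + sqrt(-953917)) = -1959899 + 1/(3695056 + I*sqrt(953917))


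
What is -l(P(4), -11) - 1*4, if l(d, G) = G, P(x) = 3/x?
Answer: 7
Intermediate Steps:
-l(P(4), -11) - 1*4 = -1*(-11) - 1*4 = 11 - 4 = 7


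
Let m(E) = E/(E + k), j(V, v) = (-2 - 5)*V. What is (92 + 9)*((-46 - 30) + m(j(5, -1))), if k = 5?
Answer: -45349/6 ≈ -7558.2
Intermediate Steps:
j(V, v) = -7*V
m(E) = E/(5 + E) (m(E) = E/(E + 5) = E/(5 + E))
(92 + 9)*((-46 - 30) + m(j(5, -1))) = (92 + 9)*((-46 - 30) + (-7*5)/(5 - 7*5)) = 101*(-76 - 35/(5 - 35)) = 101*(-76 - 35/(-30)) = 101*(-76 - 35*(-1/30)) = 101*(-76 + 7/6) = 101*(-449/6) = -45349/6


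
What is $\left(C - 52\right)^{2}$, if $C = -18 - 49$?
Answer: $14161$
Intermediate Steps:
$C = -67$ ($C = -18 - 49 = -67$)
$\left(C - 52\right)^{2} = \left(-67 - 52\right)^{2} = \left(-119\right)^{2} = 14161$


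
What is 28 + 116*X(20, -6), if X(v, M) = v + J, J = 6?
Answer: 3044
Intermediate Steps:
X(v, M) = 6 + v (X(v, M) = v + 6 = 6 + v)
28 + 116*X(20, -6) = 28 + 116*(6 + 20) = 28 + 116*26 = 28 + 3016 = 3044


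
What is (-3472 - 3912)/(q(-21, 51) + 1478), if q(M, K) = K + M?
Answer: -142/29 ≈ -4.8966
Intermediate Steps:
(-3472 - 3912)/(q(-21, 51) + 1478) = (-3472 - 3912)/((51 - 21) + 1478) = -7384/(30 + 1478) = -7384/1508 = -7384*1/1508 = -142/29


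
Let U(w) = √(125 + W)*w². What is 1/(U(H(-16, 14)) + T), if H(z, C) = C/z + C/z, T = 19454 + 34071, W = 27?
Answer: 1712800/91677574381 - 196*√38/91677574381 ≈ 1.8670e-5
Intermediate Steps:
T = 53525
H(z, C) = 2*C/z
U(w) = 2*√38*w² (U(w) = √(125 + 27)*w² = √152*w² = (2*√38)*w² = 2*√38*w²)
1/(U(H(-16, 14)) + T) = 1/(2*√38*(2*14/(-16))² + 53525) = 1/(2*√38*(2*14*(-1/16))² + 53525) = 1/(2*√38*(-7/4)² + 53525) = 1/(2*√38*(49/16) + 53525) = 1/(49*√38/8 + 53525) = 1/(53525 + 49*√38/8)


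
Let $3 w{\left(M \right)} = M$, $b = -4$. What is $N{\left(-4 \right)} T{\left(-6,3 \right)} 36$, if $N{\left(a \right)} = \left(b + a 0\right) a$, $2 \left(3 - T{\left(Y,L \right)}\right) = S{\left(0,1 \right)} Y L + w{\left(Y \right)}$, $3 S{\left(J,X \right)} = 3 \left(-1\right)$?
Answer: $-2880$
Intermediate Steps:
$S{\left(J,X \right)} = -1$ ($S{\left(J,X \right)} = \frac{3 \left(-1\right)}{3} = \frac{1}{3} \left(-3\right) = -1$)
$w{\left(M \right)} = \frac{M}{3}$
$T{\left(Y,L \right)} = 3 - \frac{Y}{6} + \frac{L Y}{2}$ ($T{\left(Y,L \right)} = 3 - \frac{- Y L + \frac{Y}{3}}{2} = 3 - \frac{- L Y + \frac{Y}{3}}{2} = 3 - \frac{\frac{Y}{3} - L Y}{2} = 3 + \left(- \frac{Y}{6} + \frac{L Y}{2}\right) = 3 - \frac{Y}{6} + \frac{L Y}{2}$)
$N{\left(a \right)} = - 4 a$ ($N{\left(a \right)} = \left(-4 + a 0\right) a = \left(-4 + 0\right) a = - 4 a$)
$N{\left(-4 \right)} T{\left(-6,3 \right)} 36 = \left(-4\right) \left(-4\right) \left(3 - -1 + \frac{1}{2} \cdot 3 \left(-6\right)\right) 36 = 16 \left(3 + 1 - 9\right) 36 = 16 \left(-5\right) 36 = \left(-80\right) 36 = -2880$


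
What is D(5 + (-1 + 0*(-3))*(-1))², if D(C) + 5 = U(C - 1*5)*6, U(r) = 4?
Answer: 361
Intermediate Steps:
D(C) = 19 (D(C) = -5 + 4*6 = -5 + 24 = 19)
D(5 + (-1 + 0*(-3))*(-1))² = 19² = 361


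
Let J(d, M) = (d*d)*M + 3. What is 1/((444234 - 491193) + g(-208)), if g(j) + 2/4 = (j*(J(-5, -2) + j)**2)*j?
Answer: 2/5626389281 ≈ 3.5547e-10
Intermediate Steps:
J(d, M) = 3 + M*d**2 (J(d, M) = d**2*M + 3 = M*d**2 + 3 = 3 + M*d**2)
g(j) = -1/2 + j**2*(-47 + j)**2 (g(j) = -1/2 + (j*((3 - 2*(-5)**2) + j)**2)*j = -1/2 + (j*((3 - 2*25) + j)**2)*j = -1/2 + (j*((3 - 50) + j)**2)*j = -1/2 + (j*(-47 + j)**2)*j = -1/2 + j**2*(-47 + j)**2)
1/((444234 - 491193) + g(-208)) = 1/((444234 - 491193) + (-1/2 + (-208)**2*(-47 - 208)**2)) = 1/(-46959 + (-1/2 + 43264*(-255)**2)) = 1/(-46959 + (-1/2 + 43264*65025)) = 1/(-46959 + (-1/2 + 2813241600)) = 1/(-46959 + 5626483199/2) = 1/(5626389281/2) = 2/5626389281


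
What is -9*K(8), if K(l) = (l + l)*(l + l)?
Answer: -2304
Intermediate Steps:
K(l) = 4*l² (K(l) = (2*l)*(2*l) = 4*l²)
-9*K(8) = -36*8² = -36*64 = -9*256 = -2304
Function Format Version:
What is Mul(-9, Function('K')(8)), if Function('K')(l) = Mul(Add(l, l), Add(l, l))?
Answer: -2304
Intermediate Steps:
Function('K')(l) = Mul(4, Pow(l, 2)) (Function('K')(l) = Mul(Mul(2, l), Mul(2, l)) = Mul(4, Pow(l, 2)))
Mul(-9, Function('K')(8)) = Mul(-9, Mul(4, Pow(8, 2))) = Mul(-9, Mul(4, 64)) = Mul(-9, 256) = -2304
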